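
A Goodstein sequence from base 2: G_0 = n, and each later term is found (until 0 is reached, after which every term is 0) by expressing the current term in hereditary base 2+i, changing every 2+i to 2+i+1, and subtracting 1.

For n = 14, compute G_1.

G_0=14  [base 2] 2^(2 + 1) + 2^2 + 2  →[2↦3]→  3^(3 + 1) + 3^3 + 3 = 111  −1 ⇒ G_1=110
G_1=110  [base 3] 3^(3 + 1) + 3^3 + 2  →[3↦4]→  4^(4 + 1) + 4^4 + 2 = 1282  −1 ⇒ G_2=1281

110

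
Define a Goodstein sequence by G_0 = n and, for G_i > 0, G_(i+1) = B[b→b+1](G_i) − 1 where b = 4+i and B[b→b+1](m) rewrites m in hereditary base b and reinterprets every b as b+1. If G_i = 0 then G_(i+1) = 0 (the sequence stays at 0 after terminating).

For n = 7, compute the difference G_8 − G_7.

[0] 7 ≡ 4 + 3 (base 4). Lift 5: 8. −1: 7.
[1] 7 ≡ 5 + 2 (base 5). Lift 6: 8. −1: 7.
[2] 7 ≡ 6 + 1 (base 6). Lift 7: 8. −1: 7.
[3] 7 ≡ 7 (base 7). Lift 8: 8. −1: 7.
[4] 7 ≡ 7 (base 8). Lift 9: 7. −1: 6.
[5] 6 ≡ 6 (base 9). Lift 10: 6. −1: 5.
[6] 5 ≡ 5 (base 10). Lift 11: 5. −1: 4.
[7] 4 ≡ 4 (base 11). Lift 12: 4. −1: 3.

-1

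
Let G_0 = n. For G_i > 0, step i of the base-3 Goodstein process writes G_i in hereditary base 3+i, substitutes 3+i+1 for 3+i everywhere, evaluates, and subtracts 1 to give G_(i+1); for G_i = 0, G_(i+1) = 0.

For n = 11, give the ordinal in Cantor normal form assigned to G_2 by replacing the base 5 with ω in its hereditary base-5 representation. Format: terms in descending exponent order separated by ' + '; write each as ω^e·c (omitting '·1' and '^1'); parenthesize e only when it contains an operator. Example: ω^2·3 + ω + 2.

ω^2

(0) 11|_3 = 3^2 + 2 ↦ 4^2 + 2|_4 = 18 ⇒ 17
(1) 17|_4 = 4^2 + 1 ↦ 5^2 + 1|_5 = 26 ⇒ 25
(2) 25|_5 = 5^2 ↦ 6^2|_6 = 36 ⇒ 35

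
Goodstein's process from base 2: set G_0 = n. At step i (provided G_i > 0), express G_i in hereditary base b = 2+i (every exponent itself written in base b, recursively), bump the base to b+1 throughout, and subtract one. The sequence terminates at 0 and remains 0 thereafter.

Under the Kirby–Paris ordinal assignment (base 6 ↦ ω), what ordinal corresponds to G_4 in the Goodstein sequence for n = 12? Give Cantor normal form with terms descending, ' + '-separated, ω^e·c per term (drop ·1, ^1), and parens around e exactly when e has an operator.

ω^(ω + 1) + ω^2·2 + ω + 5

i=0: 12 = 2^(2 + 1) + 2^2 (b=2); 2→3: 3^(3 + 1) + 3^3 = 108; 108−1 = 107
i=1: 107 = 3^(3 + 1) + 2·3^2 + 2·3 + 2 (b=3); 3→4: 4^(4 + 1) + 2·4^2 + 2·4 + 2 = 1066; 1066−1 = 1065
i=2: 1065 = 4^(4 + 1) + 2·4^2 + 2·4 + 1 (b=4); 4→5: 5^(5 + 1) + 2·5^2 + 2·5 + 1 = 15686; 15686−1 = 15685
i=3: 15685 = 5^(5 + 1) + 2·5^2 + 2·5 (b=5); 5→6: 6^(6 + 1) + 2·6^2 + 2·6 = 280020; 280020−1 = 280019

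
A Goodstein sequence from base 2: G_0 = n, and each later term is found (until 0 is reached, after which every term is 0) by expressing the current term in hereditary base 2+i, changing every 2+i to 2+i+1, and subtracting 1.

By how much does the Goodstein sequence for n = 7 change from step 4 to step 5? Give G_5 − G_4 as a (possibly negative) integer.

776886

G_0=7  [base 2] 2^2 + 2 + 1  →[2↦3]→  3^3 + 3 + 1 = 31  −1 ⇒ G_1=30
G_1=30  [base 3] 3^3 + 3  →[3↦4]→  4^4 + 4 = 260  −1 ⇒ G_2=259
G_2=259  [base 4] 4^4 + 3  →[4↦5]→  5^5 + 3 = 3128  −1 ⇒ G_3=3127
G_3=3127  [base 5] 5^5 + 2  →[5↦6]→  6^6 + 2 = 46658  −1 ⇒ G_4=46657
G_4=46657  [base 6] 6^6 + 1  →[6↦7]→  7^7 + 1 = 823544  −1 ⇒ G_5=823543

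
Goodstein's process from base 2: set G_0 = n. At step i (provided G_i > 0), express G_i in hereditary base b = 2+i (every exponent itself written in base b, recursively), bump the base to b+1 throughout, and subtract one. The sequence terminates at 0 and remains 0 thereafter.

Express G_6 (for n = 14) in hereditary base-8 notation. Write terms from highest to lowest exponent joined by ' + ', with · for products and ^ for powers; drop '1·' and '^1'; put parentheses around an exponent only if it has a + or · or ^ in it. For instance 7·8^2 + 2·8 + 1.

G_0 = 14. HB_2(14) = 2^(2 + 1) + 2^2 + 2. Bump = 111. G_1 = 110.
G_1 = 110. HB_3(110) = 3^(3 + 1) + 3^3 + 2. Bump = 1282. G_2 = 1281.
G_2 = 1281. HB_4(1281) = 4^(4 + 1) + 4^4 + 1. Bump = 18751. G_3 = 18750.
G_3 = 18750. HB_5(18750) = 5^(5 + 1) + 5^5. Bump = 326592. G_4 = 326591.
G_4 = 326591. HB_6(326591) = 6^(6 + 1) + 5·6^5 + 5·6^4 + 5·6^3 + 5·6^2 + 5·6 + 5. Bump = 5862841. G_5 = 5862840.
G_5 = 5862840. HB_7(5862840) = 7^(7 + 1) + 5·7^5 + 5·7^4 + 5·7^3 + 5·7^2 + 5·7 + 4. Bump = 134404972. G_6 = 134404971.

8^(8 + 1) + 5·8^5 + 5·8^4 + 5·8^3 + 5·8^2 + 5·8 + 3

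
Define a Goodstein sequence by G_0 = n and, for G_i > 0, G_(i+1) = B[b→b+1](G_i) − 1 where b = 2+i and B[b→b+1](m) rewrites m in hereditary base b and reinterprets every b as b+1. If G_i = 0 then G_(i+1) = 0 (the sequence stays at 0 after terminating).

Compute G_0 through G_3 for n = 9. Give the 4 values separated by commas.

[0] 9 ≡ 2^(2 + 1) + 1 (base 2). Lift 3: 82. −1: 81.
[1] 81 ≡ 3^(3 + 1) (base 3). Lift 4: 1024. −1: 1023.
[2] 1023 ≡ 3·4^4 + 3·4^3 + 3·4^2 + 3·4 + 3 (base 4). Lift 5: 9843. −1: 9842.

9, 81, 1023, 9842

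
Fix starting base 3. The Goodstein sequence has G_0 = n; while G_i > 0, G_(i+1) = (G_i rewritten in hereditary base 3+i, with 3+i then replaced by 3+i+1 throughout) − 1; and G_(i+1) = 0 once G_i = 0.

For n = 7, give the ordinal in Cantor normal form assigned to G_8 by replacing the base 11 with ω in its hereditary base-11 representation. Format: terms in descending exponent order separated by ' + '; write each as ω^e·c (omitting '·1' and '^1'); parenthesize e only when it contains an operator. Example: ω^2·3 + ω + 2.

8

G_0 = 7. HB_3(7) = 2·3 + 1. Bump = 9. G_1 = 8.
G_1 = 8. HB_4(8) = 2·4. Bump = 10. G_2 = 9.
G_2 = 9. HB_5(9) = 5 + 4. Bump = 10. G_3 = 9.
G_3 = 9. HB_6(9) = 6 + 3. Bump = 10. G_4 = 9.
G_4 = 9. HB_7(9) = 7 + 2. Bump = 10. G_5 = 9.
G_5 = 9. HB_8(9) = 8 + 1. Bump = 10. G_6 = 9.
G_6 = 9. HB_9(9) = 9. Bump = 10. G_7 = 9.
G_7 = 9. HB_10(9) = 9. Bump = 9. G_8 = 8.
G_8 = 8. HB_11(8) = 8. Bump = 8. G_9 = 7.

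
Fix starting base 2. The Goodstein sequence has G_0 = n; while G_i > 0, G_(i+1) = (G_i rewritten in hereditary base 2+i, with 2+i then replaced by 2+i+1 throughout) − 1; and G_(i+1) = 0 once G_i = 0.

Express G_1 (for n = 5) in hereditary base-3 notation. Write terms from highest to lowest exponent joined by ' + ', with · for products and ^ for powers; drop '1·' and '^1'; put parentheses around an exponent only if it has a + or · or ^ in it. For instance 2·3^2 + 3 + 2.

3^3

G_0=5  [base 2] 2^2 + 1  →[2↦3]→  3^3 + 1 = 28  −1 ⇒ G_1=27
G_1=27  [base 3] 3^3  →[3↦4]→  4^4 = 256  −1 ⇒ G_2=255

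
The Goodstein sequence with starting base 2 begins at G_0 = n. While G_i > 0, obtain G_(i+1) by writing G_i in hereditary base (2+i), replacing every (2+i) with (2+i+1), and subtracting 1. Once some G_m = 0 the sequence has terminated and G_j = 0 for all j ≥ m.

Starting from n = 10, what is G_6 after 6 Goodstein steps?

84073323

i=0: 10 = 2^(2 + 1) + 2 (b=2); 2→3: 3^(3 + 1) + 3 = 84; 84−1 = 83
i=1: 83 = 3^(3 + 1) + 2 (b=3); 3→4: 4^(4 + 1) + 2 = 1026; 1026−1 = 1025
i=2: 1025 = 4^(4 + 1) + 1 (b=4); 4→5: 5^(5 + 1) + 1 = 15626; 15626−1 = 15625
i=3: 15625 = 5^(5 + 1) (b=5); 5→6: 6^(6 + 1) = 279936; 279936−1 = 279935
i=4: 279935 = 5·6^6 + 5·6^5 + 5·6^4 + 5·6^3 + 5·6^2 + 5·6 + 5 (b=6); 6→7: 5·7^7 + 5·7^5 + 5·7^4 + 5·7^3 + 5·7^2 + 5·7 + 5 = 4215755; 4215755−1 = 4215754
i=5: 4215754 = 5·7^7 + 5·7^5 + 5·7^4 + 5·7^3 + 5·7^2 + 5·7 + 4 (b=7); 7→8: 5·8^8 + 5·8^5 + 5·8^4 + 5·8^3 + 5·8^2 + 5·8 + 4 = 84073324; 84073324−1 = 84073323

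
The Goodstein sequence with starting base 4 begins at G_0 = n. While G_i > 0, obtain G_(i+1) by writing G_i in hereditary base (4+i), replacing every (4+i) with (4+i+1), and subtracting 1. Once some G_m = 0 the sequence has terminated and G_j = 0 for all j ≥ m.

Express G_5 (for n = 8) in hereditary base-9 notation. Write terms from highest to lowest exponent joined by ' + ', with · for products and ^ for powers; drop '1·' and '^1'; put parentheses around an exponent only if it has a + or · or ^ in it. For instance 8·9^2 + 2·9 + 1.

step 0: 8 = 2·4; sub 5 for 4: 2·5; = 10; G_1 = 10−1 = 9
step 1: 9 = 5 + 4; sub 6 for 5: 6 + 4; = 10; G_2 = 10−1 = 9
step 2: 9 = 6 + 3; sub 7 for 6: 7 + 3; = 10; G_3 = 10−1 = 9
step 3: 9 = 7 + 2; sub 8 for 7: 8 + 2; = 10; G_4 = 10−1 = 9
step 4: 9 = 8 + 1; sub 9 for 8: 9 + 1; = 10; G_5 = 10−1 = 9

9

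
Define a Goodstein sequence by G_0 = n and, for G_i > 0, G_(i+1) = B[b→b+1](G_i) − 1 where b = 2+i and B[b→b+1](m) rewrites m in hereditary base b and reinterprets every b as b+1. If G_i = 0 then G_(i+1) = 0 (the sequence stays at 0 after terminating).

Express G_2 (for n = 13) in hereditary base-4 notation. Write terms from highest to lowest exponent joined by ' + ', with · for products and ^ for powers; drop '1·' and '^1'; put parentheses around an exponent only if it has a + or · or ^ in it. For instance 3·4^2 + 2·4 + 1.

(0) 13|_2 = 2^(2 + 1) + 2^2 + 1 ↦ 3^(3 + 1) + 3^3 + 1|_3 = 109 ⇒ 108
(1) 108|_3 = 3^(3 + 1) + 3^3 ↦ 4^(4 + 1) + 4^4|_4 = 1280 ⇒ 1279
(2) 1279|_4 = 4^(4 + 1) + 3·4^3 + 3·4^2 + 3·4 + 3 ↦ 5^(5 + 1) + 3·5^3 + 3·5^2 + 3·5 + 3|_5 = 16093 ⇒ 16092

4^(4 + 1) + 3·4^3 + 3·4^2 + 3·4 + 3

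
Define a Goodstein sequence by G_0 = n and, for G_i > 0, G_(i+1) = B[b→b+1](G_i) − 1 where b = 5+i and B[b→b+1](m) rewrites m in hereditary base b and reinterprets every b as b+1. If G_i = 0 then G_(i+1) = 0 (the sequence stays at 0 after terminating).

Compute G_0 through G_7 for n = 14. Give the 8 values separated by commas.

14, 15, 16, 17, 18, 19, 19, 19

14 —HB5→ 2·5 + 4 —bump→ 2·6 + 4 = 16 —(−1)→ 15
15 —HB6→ 2·6 + 3 —bump→ 2·7 + 3 = 17 —(−1)→ 16
16 —HB7→ 2·7 + 2 —bump→ 2·8 + 2 = 18 —(−1)→ 17
17 —HB8→ 2·8 + 1 —bump→ 2·9 + 1 = 19 —(−1)→ 18
18 —HB9→ 2·9 —bump→ 2·10 = 20 —(−1)→ 19
19 —HB10→ 10 + 9 —bump→ 11 + 9 = 20 —(−1)→ 19
19 —HB11→ 11 + 8 —bump→ 12 + 8 = 20 —(−1)→ 19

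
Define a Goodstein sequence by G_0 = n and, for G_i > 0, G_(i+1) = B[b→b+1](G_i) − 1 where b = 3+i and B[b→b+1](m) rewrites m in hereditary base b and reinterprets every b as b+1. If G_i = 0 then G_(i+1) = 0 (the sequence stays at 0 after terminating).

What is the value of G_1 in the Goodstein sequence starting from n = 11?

step 0: 11 = 3^2 + 2; sub 4 for 3: 4^2 + 2; = 18; G_1 = 18−1 = 17
step 1: 17 = 4^2 + 1; sub 5 for 4: 5^2 + 1; = 26; G_2 = 26−1 = 25

17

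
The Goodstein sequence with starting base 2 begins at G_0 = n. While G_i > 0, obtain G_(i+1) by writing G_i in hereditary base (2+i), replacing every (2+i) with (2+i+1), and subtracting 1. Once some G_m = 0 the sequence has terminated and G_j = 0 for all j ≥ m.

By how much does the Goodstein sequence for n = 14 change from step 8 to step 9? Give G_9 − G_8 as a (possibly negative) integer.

3038428706945

base 2: 14 = 2^(2 + 1) + 2^2 + 2; at 3: 3^(3 + 1) + 3^3 + 3 = 111; next = 110
base 3: 110 = 3^(3 + 1) + 3^3 + 2; at 4: 4^(4 + 1) + 4^4 + 2 = 1282; next = 1281
base 4: 1281 = 4^(4 + 1) + 4^4 + 1; at 5: 5^(5 + 1) + 5^5 + 1 = 18751; next = 18750
base 5: 18750 = 5^(5 + 1) + 5^5; at 6: 6^(6 + 1) + 6^6 = 326592; next = 326591
base 6: 326591 = 6^(6 + 1) + 5·6^5 + 5·6^4 + 5·6^3 + 5·6^2 + 5·6 + 5; at 7: 7^(7 + 1) + 5·7^5 + 5·7^4 + 5·7^3 + 5·7^2 + 5·7 + 5 = 5862841; next = 5862840
base 7: 5862840 = 7^(7 + 1) + 5·7^5 + 5·7^4 + 5·7^3 + 5·7^2 + 5·7 + 4; at 8: 8^(8 + 1) + 5·8^5 + 5·8^4 + 5·8^3 + 5·8^2 + 5·8 + 4 = 134404972; next = 134404971
base 8: 134404971 = 8^(8 + 1) + 5·8^5 + 5·8^4 + 5·8^3 + 5·8^2 + 5·8 + 3; at 9: 9^(9 + 1) + 5·9^5 + 5·9^4 + 5·9^3 + 5·9^2 + 5·9 + 3 = 3487116549; next = 3487116548
base 9: 3487116548 = 9^(9 + 1) + 5·9^5 + 5·9^4 + 5·9^3 + 5·9^2 + 5·9 + 2; at 10: 10^(10 + 1) + 5·10^5 + 5·10^4 + 5·10^3 + 5·10^2 + 5·10 + 2 = 100000555552; next = 100000555551
base 10: 100000555551 = 10^(10 + 1) + 5·10^5 + 5·10^4 + 5·10^3 + 5·10^2 + 5·10 + 1; at 11: 11^(11 + 1) + 5·11^5 + 5·11^4 + 5·11^3 + 5·11^2 + 5·11 + 1 = 3138429262497; next = 3138429262496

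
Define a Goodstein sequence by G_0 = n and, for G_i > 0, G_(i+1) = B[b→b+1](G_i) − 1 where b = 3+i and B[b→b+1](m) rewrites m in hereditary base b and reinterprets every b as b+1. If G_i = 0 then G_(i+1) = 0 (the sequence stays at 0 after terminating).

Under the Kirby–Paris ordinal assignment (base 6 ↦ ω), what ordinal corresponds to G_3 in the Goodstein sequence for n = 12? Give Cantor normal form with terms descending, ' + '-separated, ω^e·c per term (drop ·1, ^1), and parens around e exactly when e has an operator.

ω^2 + 1

G_0=12  [base 3] 3^2 + 3  →[3↦4]→  4^2 + 4 = 20  −1 ⇒ G_1=19
G_1=19  [base 4] 4^2 + 3  →[4↦5]→  5^2 + 3 = 28  −1 ⇒ G_2=27
G_2=27  [base 5] 5^2 + 2  →[5↦6]→  6^2 + 2 = 38  −1 ⇒ G_3=37
G_3=37  [base 6] 6^2 + 1  →[6↦7]→  7^2 + 1 = 50  −1 ⇒ G_4=49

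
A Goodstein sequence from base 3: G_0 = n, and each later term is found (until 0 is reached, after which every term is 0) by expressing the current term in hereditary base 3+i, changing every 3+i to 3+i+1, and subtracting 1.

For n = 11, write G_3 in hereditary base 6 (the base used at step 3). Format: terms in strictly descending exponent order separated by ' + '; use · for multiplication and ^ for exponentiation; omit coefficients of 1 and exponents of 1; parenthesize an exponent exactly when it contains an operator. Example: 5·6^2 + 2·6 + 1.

5·6 + 5

(0) 11|_3 = 3^2 + 2 ↦ 4^2 + 2|_4 = 18 ⇒ 17
(1) 17|_4 = 4^2 + 1 ↦ 5^2 + 1|_5 = 26 ⇒ 25
(2) 25|_5 = 5^2 ↦ 6^2|_6 = 36 ⇒ 35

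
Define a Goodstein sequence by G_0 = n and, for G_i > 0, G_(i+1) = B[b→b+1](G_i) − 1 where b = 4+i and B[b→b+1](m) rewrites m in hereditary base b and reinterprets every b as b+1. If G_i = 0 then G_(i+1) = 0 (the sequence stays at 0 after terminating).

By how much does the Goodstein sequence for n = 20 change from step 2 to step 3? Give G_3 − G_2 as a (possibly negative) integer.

step 0: 20 = 4^2 + 4; sub 5 for 4: 5^2 + 5; = 30; G_1 = 30−1 = 29
step 1: 29 = 5^2 + 4; sub 6 for 5: 6^2 + 4; = 40; G_2 = 40−1 = 39
step 2: 39 = 6^2 + 3; sub 7 for 6: 7^2 + 3; = 52; G_3 = 52−1 = 51

12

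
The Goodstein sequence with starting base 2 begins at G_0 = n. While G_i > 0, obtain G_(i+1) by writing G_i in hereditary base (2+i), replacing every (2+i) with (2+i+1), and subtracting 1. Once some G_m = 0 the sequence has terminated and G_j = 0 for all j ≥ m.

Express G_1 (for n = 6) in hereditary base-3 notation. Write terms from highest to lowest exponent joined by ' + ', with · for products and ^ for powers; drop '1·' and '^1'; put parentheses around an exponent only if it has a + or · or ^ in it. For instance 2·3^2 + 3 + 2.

3^3 + 2

(0) 6|_2 = 2^2 + 2 ↦ 3^3 + 3|_3 = 30 ⇒ 29
(1) 29|_3 = 3^3 + 2 ↦ 4^4 + 2|_4 = 258 ⇒ 257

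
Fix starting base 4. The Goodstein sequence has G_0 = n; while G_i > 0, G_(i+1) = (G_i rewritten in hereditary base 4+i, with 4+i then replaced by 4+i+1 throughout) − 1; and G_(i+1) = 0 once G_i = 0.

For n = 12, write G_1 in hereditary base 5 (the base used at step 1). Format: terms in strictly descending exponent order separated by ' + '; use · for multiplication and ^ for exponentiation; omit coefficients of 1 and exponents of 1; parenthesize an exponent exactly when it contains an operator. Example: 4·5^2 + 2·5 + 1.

2·5 + 4

(0) 12|_4 = 3·4 ↦ 3·5|_5 = 15 ⇒ 14
(1) 14|_5 = 2·5 + 4 ↦ 2·6 + 4|_6 = 16 ⇒ 15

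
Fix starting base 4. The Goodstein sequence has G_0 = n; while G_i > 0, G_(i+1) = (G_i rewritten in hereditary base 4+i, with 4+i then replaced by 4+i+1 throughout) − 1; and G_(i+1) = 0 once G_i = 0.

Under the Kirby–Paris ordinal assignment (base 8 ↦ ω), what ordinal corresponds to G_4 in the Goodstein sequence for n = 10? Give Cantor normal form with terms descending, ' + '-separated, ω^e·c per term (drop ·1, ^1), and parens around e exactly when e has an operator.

10 —HB4→ 2·4 + 2 —bump→ 2·5 + 2 = 12 —(−1)→ 11
11 —HB5→ 2·5 + 1 —bump→ 2·6 + 1 = 13 —(−1)→ 12
12 —HB6→ 2·6 —bump→ 2·7 = 14 —(−1)→ 13
13 —HB7→ 7 + 6 —bump→ 8 + 6 = 14 —(−1)→ 13
13 —HB8→ 8 + 5 —bump→ 9 + 5 = 14 —(−1)→ 13

ω + 5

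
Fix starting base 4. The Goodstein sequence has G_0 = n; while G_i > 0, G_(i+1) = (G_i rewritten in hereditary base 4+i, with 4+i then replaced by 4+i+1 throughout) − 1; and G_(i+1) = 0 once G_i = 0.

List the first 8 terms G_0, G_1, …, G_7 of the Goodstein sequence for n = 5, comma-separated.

5, 5, 5, 4, 3, 2, 1, 0

(0) 5|_4 = 4 + 1 ↦ 5 + 1|_5 = 6 ⇒ 5
(1) 5|_5 = 5 ↦ 6|_6 = 6 ⇒ 5
(2) 5|_6 = 5 ↦ 5|_7 = 5 ⇒ 4
(3) 4|_7 = 4 ↦ 4|_8 = 4 ⇒ 3
(4) 3|_8 = 3 ↦ 3|_9 = 3 ⇒ 2
(5) 2|_9 = 2 ↦ 2|_10 = 2 ⇒ 1
(6) 1|_10 = 1 ↦ 1|_11 = 1 ⇒ 0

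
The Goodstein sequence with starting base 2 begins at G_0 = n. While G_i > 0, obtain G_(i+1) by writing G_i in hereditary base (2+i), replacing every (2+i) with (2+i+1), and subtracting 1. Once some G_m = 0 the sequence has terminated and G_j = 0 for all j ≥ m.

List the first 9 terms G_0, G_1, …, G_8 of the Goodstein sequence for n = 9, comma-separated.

step 0: 9 = 2^(2 + 1) + 1; sub 3 for 2: 3^(3 + 1) + 1; = 82; G_1 = 82−1 = 81
step 1: 81 = 3^(3 + 1); sub 4 for 3: 4^(4 + 1); = 1024; G_2 = 1024−1 = 1023
step 2: 1023 = 3·4^4 + 3·4^3 + 3·4^2 + 3·4 + 3; sub 5 for 4: 3·5^5 + 3·5^3 + 3·5^2 + 3·5 + 3; = 9843; G_3 = 9843−1 = 9842
step 3: 9842 = 3·5^5 + 3·5^3 + 3·5^2 + 3·5 + 2; sub 6 for 5: 3·6^6 + 3·6^3 + 3·6^2 + 3·6 + 2; = 140744; G_4 = 140744−1 = 140743
step 4: 140743 = 3·6^6 + 3·6^3 + 3·6^2 + 3·6 + 1; sub 7 for 6: 3·7^7 + 3·7^3 + 3·7^2 + 3·7 + 1; = 2471827; G_5 = 2471827−1 = 2471826
step 5: 2471826 = 3·7^7 + 3·7^3 + 3·7^2 + 3·7; sub 8 for 7: 3·8^8 + 3·8^3 + 3·8^2 + 3·8; = 50333400; G_6 = 50333400−1 = 50333399
step 6: 50333399 = 3·8^8 + 3·8^3 + 3·8^2 + 2·8 + 7; sub 9 for 8: 3·9^9 + 3·9^3 + 3·9^2 + 2·9 + 7; = 1162263922; G_7 = 1162263922−1 = 1162263921
step 7: 1162263921 = 3·9^9 + 3·9^3 + 3·9^2 + 2·9 + 6; sub 10 for 9: 3·10^10 + 3·10^3 + 3·10^2 + 2·10 + 6; = 30000003326; G_8 = 30000003326−1 = 30000003325

9, 81, 1023, 9842, 140743, 2471826, 50333399, 1162263921, 30000003325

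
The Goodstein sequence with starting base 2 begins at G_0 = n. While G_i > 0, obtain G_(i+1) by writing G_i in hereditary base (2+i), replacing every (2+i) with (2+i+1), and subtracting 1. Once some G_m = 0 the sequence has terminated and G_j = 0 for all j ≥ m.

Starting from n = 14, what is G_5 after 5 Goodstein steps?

G_0=14  [base 2] 2^(2 + 1) + 2^2 + 2  →[2↦3]→  3^(3 + 1) + 3^3 + 3 = 111  −1 ⇒ G_1=110
G_1=110  [base 3] 3^(3 + 1) + 3^3 + 2  →[3↦4]→  4^(4 + 1) + 4^4 + 2 = 1282  −1 ⇒ G_2=1281
G_2=1281  [base 4] 4^(4 + 1) + 4^4 + 1  →[4↦5]→  5^(5 + 1) + 5^5 + 1 = 18751  −1 ⇒ G_3=18750
G_3=18750  [base 5] 5^(5 + 1) + 5^5  →[5↦6]→  6^(6 + 1) + 6^6 = 326592  −1 ⇒ G_4=326591
G_4=326591  [base 6] 6^(6 + 1) + 5·6^5 + 5·6^4 + 5·6^3 + 5·6^2 + 5·6 + 5  →[6↦7]→  7^(7 + 1) + 5·7^5 + 5·7^4 + 5·7^3 + 5·7^2 + 5·7 + 5 = 5862841  −1 ⇒ G_5=5862840
G_5=5862840  [base 7] 7^(7 + 1) + 5·7^5 + 5·7^4 + 5·7^3 + 5·7^2 + 5·7 + 4  →[7↦8]→  8^(8 + 1) + 5·8^5 + 5·8^4 + 5·8^3 + 5·8^2 + 5·8 + 4 = 134404972  −1 ⇒ G_6=134404971

5862840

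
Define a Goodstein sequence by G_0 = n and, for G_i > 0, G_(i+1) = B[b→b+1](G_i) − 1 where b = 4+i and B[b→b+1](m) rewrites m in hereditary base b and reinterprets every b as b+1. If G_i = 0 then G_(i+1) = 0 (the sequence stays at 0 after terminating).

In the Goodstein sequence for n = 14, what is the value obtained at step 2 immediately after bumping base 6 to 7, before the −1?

14 —HB4→ 3·4 + 2 —bump→ 3·5 + 2 = 17 —(−1)→ 16
16 —HB5→ 3·5 + 1 —bump→ 3·6 + 1 = 19 —(−1)→ 18

21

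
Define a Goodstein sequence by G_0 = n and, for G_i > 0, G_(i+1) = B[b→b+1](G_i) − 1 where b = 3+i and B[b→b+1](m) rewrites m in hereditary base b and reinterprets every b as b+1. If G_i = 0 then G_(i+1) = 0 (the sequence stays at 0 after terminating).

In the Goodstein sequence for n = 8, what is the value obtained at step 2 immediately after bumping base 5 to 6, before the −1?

i=0: 8 = 2·3 + 2 (b=3); 3→4: 2·4 + 2 = 10; 10−1 = 9
i=1: 9 = 2·4 + 1 (b=4); 4→5: 2·5 + 1 = 11; 11−1 = 10
i=2: 10 = 2·5 (b=5); 5→6: 2·6 = 12; 12−1 = 11

12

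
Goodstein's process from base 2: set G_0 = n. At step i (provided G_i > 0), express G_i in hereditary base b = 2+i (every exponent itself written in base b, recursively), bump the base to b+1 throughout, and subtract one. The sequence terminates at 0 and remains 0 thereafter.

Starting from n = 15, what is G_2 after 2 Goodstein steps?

1283

G_0 = 15. HB_2(15) = 2^(2 + 1) + 2^2 + 2 + 1. Bump = 112. G_1 = 111.
G_1 = 111. HB_3(111) = 3^(3 + 1) + 3^3 + 3. Bump = 1284. G_2 = 1283.
G_2 = 1283. HB_4(1283) = 4^(4 + 1) + 4^4 + 3. Bump = 18753. G_3 = 18752.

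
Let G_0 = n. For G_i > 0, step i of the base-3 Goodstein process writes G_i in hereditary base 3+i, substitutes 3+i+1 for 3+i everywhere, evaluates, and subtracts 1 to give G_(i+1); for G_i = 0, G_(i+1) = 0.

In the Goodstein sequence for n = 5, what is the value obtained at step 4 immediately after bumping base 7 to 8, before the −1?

(0) 5|_3 = 3 + 2 ↦ 4 + 2|_4 = 6 ⇒ 5
(1) 5|_4 = 4 + 1 ↦ 5 + 1|_5 = 6 ⇒ 5
(2) 5|_5 = 5 ↦ 6|_6 = 6 ⇒ 5
(3) 5|_6 = 5 ↦ 5|_7 = 5 ⇒ 4
(4) 4|_7 = 4 ↦ 4|_8 = 4 ⇒ 3

4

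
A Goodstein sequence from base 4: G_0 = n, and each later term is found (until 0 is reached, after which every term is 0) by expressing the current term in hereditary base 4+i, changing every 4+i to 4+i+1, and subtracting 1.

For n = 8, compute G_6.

base 4: 8 = 2·4; at 5: 2·5 = 10; next = 9
base 5: 9 = 5 + 4; at 6: 6 + 4 = 10; next = 9
base 6: 9 = 6 + 3; at 7: 7 + 3 = 10; next = 9
base 7: 9 = 7 + 2; at 8: 8 + 2 = 10; next = 9
base 8: 9 = 8 + 1; at 9: 9 + 1 = 10; next = 9
base 9: 9 = 9; at 10: 10 = 10; next = 9
base 10: 9 = 9; at 11: 9 = 9; next = 8

9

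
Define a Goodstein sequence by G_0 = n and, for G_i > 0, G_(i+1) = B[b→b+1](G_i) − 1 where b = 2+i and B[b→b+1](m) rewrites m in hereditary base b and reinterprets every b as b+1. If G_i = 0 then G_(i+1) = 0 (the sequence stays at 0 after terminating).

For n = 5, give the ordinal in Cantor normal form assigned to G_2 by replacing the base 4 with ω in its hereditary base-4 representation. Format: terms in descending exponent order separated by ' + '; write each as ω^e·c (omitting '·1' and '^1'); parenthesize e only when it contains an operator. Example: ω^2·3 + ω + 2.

(0) 5|_2 = 2^2 + 1 ↦ 3^3 + 1|_3 = 28 ⇒ 27
(1) 27|_3 = 3^3 ↦ 4^4|_4 = 256 ⇒ 255

ω^3·3 + ω^2·3 + ω·3 + 3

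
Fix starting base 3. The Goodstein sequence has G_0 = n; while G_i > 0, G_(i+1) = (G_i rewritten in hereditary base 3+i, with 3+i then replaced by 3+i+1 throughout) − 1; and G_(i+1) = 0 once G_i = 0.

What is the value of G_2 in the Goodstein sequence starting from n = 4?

4

G_0 = 4. HB_3(4) = 3 + 1. Bump = 5. G_1 = 4.
G_1 = 4. HB_4(4) = 4. Bump = 5. G_2 = 4.
G_2 = 4. HB_5(4) = 4. Bump = 4. G_3 = 3.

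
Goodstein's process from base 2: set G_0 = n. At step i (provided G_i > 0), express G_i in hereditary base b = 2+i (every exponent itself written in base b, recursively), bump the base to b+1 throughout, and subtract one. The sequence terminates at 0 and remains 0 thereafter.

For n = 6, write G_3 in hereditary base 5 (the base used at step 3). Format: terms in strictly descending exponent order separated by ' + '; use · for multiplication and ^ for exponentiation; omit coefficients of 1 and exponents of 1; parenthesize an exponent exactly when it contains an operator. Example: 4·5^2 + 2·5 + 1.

5^5

i=0: 6 = 2^2 + 2 (b=2); 2→3: 3^3 + 3 = 30; 30−1 = 29
i=1: 29 = 3^3 + 2 (b=3); 3→4: 4^4 + 2 = 258; 258−1 = 257
i=2: 257 = 4^4 + 1 (b=4); 4→5: 5^5 + 1 = 3126; 3126−1 = 3125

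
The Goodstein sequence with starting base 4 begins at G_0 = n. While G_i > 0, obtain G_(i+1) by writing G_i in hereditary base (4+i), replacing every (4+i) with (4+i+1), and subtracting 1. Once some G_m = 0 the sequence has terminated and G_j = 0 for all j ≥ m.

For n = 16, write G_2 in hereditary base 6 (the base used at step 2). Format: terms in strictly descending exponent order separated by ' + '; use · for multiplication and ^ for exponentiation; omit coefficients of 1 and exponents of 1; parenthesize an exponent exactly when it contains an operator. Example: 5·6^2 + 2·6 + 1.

4·6 + 3

base 4: 16 = 4^2; at 5: 5^2 = 25; next = 24
base 5: 24 = 4·5 + 4; at 6: 4·6 + 4 = 28; next = 27
base 6: 27 = 4·6 + 3; at 7: 4·7 + 3 = 31; next = 30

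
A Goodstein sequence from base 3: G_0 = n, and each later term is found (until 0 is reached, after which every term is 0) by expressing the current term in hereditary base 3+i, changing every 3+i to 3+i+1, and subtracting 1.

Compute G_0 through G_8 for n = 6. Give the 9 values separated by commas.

[0] 6 ≡ 2·3 (base 3). Lift 4: 8. −1: 7.
[1] 7 ≡ 4 + 3 (base 4). Lift 5: 8. −1: 7.
[2] 7 ≡ 5 + 2 (base 5). Lift 6: 8. −1: 7.
[3] 7 ≡ 6 + 1 (base 6). Lift 7: 8. −1: 7.
[4] 7 ≡ 7 (base 7). Lift 8: 8. −1: 7.
[5] 7 ≡ 7 (base 8). Lift 9: 7. −1: 6.
[6] 6 ≡ 6 (base 9). Lift 10: 6. −1: 5.
[7] 5 ≡ 5 (base 10). Lift 11: 5. −1: 4.

6, 7, 7, 7, 7, 7, 6, 5, 4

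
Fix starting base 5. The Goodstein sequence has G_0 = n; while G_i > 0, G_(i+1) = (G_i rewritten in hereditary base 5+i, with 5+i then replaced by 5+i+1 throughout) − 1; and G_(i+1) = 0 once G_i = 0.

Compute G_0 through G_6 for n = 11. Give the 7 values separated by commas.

G_0 = 11. HB_5(11) = 2·5 + 1. Bump = 13. G_1 = 12.
G_1 = 12. HB_6(12) = 2·6. Bump = 14. G_2 = 13.
G_2 = 13. HB_7(13) = 7 + 6. Bump = 14. G_3 = 13.
G_3 = 13. HB_8(13) = 8 + 5. Bump = 14. G_4 = 13.
G_4 = 13. HB_9(13) = 9 + 4. Bump = 14. G_5 = 13.
G_5 = 13. HB_10(13) = 10 + 3. Bump = 14. G_6 = 13.

11, 12, 13, 13, 13, 13, 13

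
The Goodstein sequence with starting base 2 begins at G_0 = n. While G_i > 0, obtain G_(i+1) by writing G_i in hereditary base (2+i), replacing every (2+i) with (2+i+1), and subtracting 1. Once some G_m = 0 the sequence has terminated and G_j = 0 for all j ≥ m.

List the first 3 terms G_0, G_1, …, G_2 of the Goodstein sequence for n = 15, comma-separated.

step 0: 15 = 2^(2 + 1) + 2^2 + 2 + 1; sub 3 for 2: 3^(3 + 1) + 3^3 + 3 + 1; = 112; G_1 = 112−1 = 111
step 1: 111 = 3^(3 + 1) + 3^3 + 3; sub 4 for 3: 4^(4 + 1) + 4^4 + 4; = 1284; G_2 = 1284−1 = 1283

15, 111, 1283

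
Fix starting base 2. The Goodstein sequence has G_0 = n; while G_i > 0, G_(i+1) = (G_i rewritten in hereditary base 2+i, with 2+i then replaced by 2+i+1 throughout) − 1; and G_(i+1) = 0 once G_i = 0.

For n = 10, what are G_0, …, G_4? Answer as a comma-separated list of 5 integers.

10, 83, 1025, 15625, 279935

base 2: 10 = 2^(2 + 1) + 2; at 3: 3^(3 + 1) + 3 = 84; next = 83
base 3: 83 = 3^(3 + 1) + 2; at 4: 4^(4 + 1) + 2 = 1026; next = 1025
base 4: 1025 = 4^(4 + 1) + 1; at 5: 5^(5 + 1) + 1 = 15626; next = 15625
base 5: 15625 = 5^(5 + 1); at 6: 6^(6 + 1) = 279936; next = 279935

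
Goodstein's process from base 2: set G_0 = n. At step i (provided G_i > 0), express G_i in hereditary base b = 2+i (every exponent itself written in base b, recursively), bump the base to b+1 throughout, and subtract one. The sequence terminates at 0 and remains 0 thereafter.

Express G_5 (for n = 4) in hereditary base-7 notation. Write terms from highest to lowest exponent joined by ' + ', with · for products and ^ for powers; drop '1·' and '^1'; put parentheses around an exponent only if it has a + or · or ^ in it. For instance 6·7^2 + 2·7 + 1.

(0) 4|_2 = 2^2 ↦ 3^3|_3 = 27 ⇒ 26
(1) 26|_3 = 2·3^2 + 2·3 + 2 ↦ 2·4^2 + 2·4 + 2|_4 = 42 ⇒ 41
(2) 41|_4 = 2·4^2 + 2·4 + 1 ↦ 2·5^2 + 2·5 + 1|_5 = 61 ⇒ 60
(3) 60|_5 = 2·5^2 + 2·5 ↦ 2·6^2 + 2·6|_6 = 84 ⇒ 83
(4) 83|_6 = 2·6^2 + 6 + 5 ↦ 2·7^2 + 7 + 5|_7 = 110 ⇒ 109
(5) 109|_7 = 2·7^2 + 7 + 4 ↦ 2·8^2 + 8 + 4|_8 = 140 ⇒ 139

2·7^2 + 7 + 4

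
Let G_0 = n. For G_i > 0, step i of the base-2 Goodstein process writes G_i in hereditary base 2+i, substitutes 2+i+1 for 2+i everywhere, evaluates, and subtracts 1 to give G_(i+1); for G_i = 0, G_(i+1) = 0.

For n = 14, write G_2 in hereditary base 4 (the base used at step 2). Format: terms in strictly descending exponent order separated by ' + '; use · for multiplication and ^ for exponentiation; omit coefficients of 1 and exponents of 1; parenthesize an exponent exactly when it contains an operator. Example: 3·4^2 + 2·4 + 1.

4^(4 + 1) + 4^4 + 1

14 —HB2→ 2^(2 + 1) + 2^2 + 2 —bump→ 3^(3 + 1) + 3^3 + 3 = 111 —(−1)→ 110
110 —HB3→ 3^(3 + 1) + 3^3 + 2 —bump→ 4^(4 + 1) + 4^4 + 2 = 1282 —(−1)→ 1281
1281 —HB4→ 4^(4 + 1) + 4^4 + 1 —bump→ 5^(5 + 1) + 5^5 + 1 = 18751 —(−1)→ 18750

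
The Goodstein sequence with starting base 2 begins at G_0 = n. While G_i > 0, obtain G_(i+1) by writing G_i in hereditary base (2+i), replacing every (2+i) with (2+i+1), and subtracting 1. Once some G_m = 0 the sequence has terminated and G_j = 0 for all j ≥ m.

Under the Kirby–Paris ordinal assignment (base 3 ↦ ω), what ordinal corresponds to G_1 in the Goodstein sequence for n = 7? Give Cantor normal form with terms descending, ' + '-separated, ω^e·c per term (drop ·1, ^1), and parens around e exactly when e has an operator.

ω^ω + ω

base 2: 7 = 2^2 + 2 + 1; at 3: 3^3 + 3 + 1 = 31; next = 30
base 3: 30 = 3^3 + 3; at 4: 4^4 + 4 = 260; next = 259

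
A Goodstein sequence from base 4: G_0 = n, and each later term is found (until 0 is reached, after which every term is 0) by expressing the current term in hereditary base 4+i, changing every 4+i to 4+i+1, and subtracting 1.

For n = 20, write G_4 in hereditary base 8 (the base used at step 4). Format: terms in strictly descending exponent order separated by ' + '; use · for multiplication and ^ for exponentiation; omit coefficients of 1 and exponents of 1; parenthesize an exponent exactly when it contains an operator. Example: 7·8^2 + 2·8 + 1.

8^2 + 1

20 —HB4→ 4^2 + 4 —bump→ 5^2 + 5 = 30 —(−1)→ 29
29 —HB5→ 5^2 + 4 —bump→ 6^2 + 4 = 40 —(−1)→ 39
39 —HB6→ 6^2 + 3 —bump→ 7^2 + 3 = 52 —(−1)→ 51
51 —HB7→ 7^2 + 2 —bump→ 8^2 + 2 = 66 —(−1)→ 65
65 —HB8→ 8^2 + 1 —bump→ 9^2 + 1 = 82 —(−1)→ 81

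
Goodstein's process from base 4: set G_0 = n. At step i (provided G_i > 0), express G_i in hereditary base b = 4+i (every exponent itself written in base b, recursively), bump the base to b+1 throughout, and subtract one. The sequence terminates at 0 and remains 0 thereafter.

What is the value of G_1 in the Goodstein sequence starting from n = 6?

[0] 6 ≡ 4 + 2 (base 4). Lift 5: 7. −1: 6.
[1] 6 ≡ 5 + 1 (base 5). Lift 6: 7. −1: 6.

6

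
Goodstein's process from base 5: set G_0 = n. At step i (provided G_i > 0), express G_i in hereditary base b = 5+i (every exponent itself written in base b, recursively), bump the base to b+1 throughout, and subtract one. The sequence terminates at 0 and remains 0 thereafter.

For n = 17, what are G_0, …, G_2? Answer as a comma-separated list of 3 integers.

17, 19, 21

base 5: 17 = 3·5 + 2; at 6: 3·6 + 2 = 20; next = 19
base 6: 19 = 3·6 + 1; at 7: 3·7 + 1 = 22; next = 21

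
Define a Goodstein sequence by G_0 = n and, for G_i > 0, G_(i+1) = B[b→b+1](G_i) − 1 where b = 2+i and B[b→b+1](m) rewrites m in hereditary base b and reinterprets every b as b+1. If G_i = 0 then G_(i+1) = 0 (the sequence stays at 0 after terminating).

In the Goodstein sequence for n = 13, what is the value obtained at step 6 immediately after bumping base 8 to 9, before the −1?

3486786856

i=0: 13 = 2^(2 + 1) + 2^2 + 1 (b=2); 2→3: 3^(3 + 1) + 3^3 + 1 = 109; 109−1 = 108
i=1: 108 = 3^(3 + 1) + 3^3 (b=3); 3→4: 4^(4 + 1) + 4^4 = 1280; 1280−1 = 1279
i=2: 1279 = 4^(4 + 1) + 3·4^3 + 3·4^2 + 3·4 + 3 (b=4); 4→5: 5^(5 + 1) + 3·5^3 + 3·5^2 + 3·5 + 3 = 16093; 16093−1 = 16092
i=3: 16092 = 5^(5 + 1) + 3·5^3 + 3·5^2 + 3·5 + 2 (b=5); 5→6: 6^(6 + 1) + 3·6^3 + 3·6^2 + 3·6 + 2 = 280712; 280712−1 = 280711
i=4: 280711 = 6^(6 + 1) + 3·6^3 + 3·6^2 + 3·6 + 1 (b=6); 6→7: 7^(7 + 1) + 3·7^3 + 3·7^2 + 3·7 + 1 = 5765999; 5765999−1 = 5765998
i=5: 5765998 = 7^(7 + 1) + 3·7^3 + 3·7^2 + 3·7 (b=7); 7→8: 8^(8 + 1) + 3·8^3 + 3·8^2 + 3·8 = 134219480; 134219480−1 = 134219479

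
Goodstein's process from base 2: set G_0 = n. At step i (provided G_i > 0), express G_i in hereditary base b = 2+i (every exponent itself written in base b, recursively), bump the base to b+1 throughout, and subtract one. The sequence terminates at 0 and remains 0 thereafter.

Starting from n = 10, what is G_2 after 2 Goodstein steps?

1025

(0) 10|_2 = 2^(2 + 1) + 2 ↦ 3^(3 + 1) + 3|_3 = 84 ⇒ 83
(1) 83|_3 = 3^(3 + 1) + 2 ↦ 4^(4 + 1) + 2|_4 = 1026 ⇒ 1025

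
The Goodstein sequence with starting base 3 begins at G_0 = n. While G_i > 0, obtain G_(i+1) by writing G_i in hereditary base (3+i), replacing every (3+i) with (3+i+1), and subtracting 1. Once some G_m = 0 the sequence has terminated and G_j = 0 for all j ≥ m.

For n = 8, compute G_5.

step 0: 8 = 2·3 + 2; sub 4 for 3: 2·4 + 2; = 10; G_1 = 10−1 = 9
step 1: 9 = 2·4 + 1; sub 5 for 4: 2·5 + 1; = 11; G_2 = 11−1 = 10
step 2: 10 = 2·5; sub 6 for 5: 2·6; = 12; G_3 = 12−1 = 11
step 3: 11 = 6 + 5; sub 7 for 6: 7 + 5; = 12; G_4 = 12−1 = 11
step 4: 11 = 7 + 4; sub 8 for 7: 8 + 4; = 12; G_5 = 12−1 = 11
step 5: 11 = 8 + 3; sub 9 for 8: 9 + 3; = 12; G_6 = 12−1 = 11

11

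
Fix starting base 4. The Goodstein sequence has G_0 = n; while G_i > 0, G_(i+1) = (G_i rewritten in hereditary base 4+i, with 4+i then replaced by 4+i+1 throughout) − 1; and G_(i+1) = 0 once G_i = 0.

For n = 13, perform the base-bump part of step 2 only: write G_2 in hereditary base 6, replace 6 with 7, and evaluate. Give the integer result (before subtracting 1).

[0] 13 ≡ 3·4 + 1 (base 4). Lift 5: 16. −1: 15.
[1] 15 ≡ 3·5 (base 5). Lift 6: 18. −1: 17.
[2] 17 ≡ 2·6 + 5 (base 6). Lift 7: 19. −1: 18.

19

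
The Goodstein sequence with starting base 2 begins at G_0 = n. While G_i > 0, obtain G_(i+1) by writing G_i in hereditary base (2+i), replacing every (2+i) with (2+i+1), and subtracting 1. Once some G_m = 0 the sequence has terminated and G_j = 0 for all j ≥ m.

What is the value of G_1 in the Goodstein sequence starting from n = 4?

(0) 4|_2 = 2^2 ↦ 3^3|_3 = 27 ⇒ 26
(1) 26|_3 = 2·3^2 + 2·3 + 2 ↦ 2·4^2 + 2·4 + 2|_4 = 42 ⇒ 41

26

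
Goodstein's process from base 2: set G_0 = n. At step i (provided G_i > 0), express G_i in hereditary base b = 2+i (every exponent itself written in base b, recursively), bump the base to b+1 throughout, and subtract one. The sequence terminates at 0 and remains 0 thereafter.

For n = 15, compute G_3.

G_0=15  [base 2] 2^(2 + 1) + 2^2 + 2 + 1  →[2↦3]→  3^(3 + 1) + 3^3 + 3 + 1 = 112  −1 ⇒ G_1=111
G_1=111  [base 3] 3^(3 + 1) + 3^3 + 3  →[3↦4]→  4^(4 + 1) + 4^4 + 4 = 1284  −1 ⇒ G_2=1283
G_2=1283  [base 4] 4^(4 + 1) + 4^4 + 3  →[4↦5]→  5^(5 + 1) + 5^5 + 3 = 18753  −1 ⇒ G_3=18752
G_3=18752  [base 5] 5^(5 + 1) + 5^5 + 2  →[5↦6]→  6^(6 + 1) + 6^6 + 2 = 326594  −1 ⇒ G_4=326593

18752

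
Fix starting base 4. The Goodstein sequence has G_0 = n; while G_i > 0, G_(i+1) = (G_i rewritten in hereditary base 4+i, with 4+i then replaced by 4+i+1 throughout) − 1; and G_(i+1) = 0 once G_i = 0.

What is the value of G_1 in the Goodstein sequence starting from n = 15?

15 —HB4→ 3·4 + 3 —bump→ 3·5 + 3 = 18 —(−1)→ 17
17 —HB5→ 3·5 + 2 —bump→ 3·6 + 2 = 20 —(−1)→ 19

17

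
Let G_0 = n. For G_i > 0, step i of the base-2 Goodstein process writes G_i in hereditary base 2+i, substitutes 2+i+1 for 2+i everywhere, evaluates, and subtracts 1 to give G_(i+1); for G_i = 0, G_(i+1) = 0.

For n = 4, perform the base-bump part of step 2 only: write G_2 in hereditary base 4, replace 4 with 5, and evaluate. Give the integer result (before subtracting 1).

G_0 = 4. HB_2(4) = 2^2. Bump = 27. G_1 = 26.
G_1 = 26. HB_3(26) = 2·3^2 + 2·3 + 2. Bump = 42. G_2 = 41.
G_2 = 41. HB_4(41) = 2·4^2 + 2·4 + 1. Bump = 61. G_3 = 60.

61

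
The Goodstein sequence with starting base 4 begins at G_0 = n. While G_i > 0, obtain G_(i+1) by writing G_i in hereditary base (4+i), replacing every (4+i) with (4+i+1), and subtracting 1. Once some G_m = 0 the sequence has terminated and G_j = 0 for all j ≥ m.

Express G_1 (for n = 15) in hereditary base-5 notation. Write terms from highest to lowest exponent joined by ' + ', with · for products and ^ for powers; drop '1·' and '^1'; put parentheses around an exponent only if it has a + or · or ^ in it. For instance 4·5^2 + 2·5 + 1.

i=0: 15 = 3·4 + 3 (b=4); 4→5: 3·5 + 3 = 18; 18−1 = 17
i=1: 17 = 3·5 + 2 (b=5); 5→6: 3·6 + 2 = 20; 20−1 = 19

3·5 + 2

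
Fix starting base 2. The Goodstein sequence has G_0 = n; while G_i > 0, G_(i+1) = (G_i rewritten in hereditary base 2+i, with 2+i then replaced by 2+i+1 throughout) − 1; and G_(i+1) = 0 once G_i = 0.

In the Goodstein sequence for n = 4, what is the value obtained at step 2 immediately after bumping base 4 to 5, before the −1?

base 2: 4 = 2^2; at 3: 3^3 = 27; next = 26
base 3: 26 = 2·3^2 + 2·3 + 2; at 4: 2·4^2 + 2·4 + 2 = 42; next = 41
base 4: 41 = 2·4^2 + 2·4 + 1; at 5: 2·5^2 + 2·5 + 1 = 61; next = 60

61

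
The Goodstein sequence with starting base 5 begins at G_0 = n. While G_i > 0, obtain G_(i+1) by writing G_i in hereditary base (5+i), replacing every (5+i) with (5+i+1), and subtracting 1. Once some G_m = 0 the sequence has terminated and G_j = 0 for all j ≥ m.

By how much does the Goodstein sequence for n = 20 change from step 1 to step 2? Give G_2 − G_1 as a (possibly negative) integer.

G_0 = 20. HB_5(20) = 4·5. Bump = 24. G_1 = 23.
G_1 = 23. HB_6(23) = 3·6 + 5. Bump = 26. G_2 = 25.

2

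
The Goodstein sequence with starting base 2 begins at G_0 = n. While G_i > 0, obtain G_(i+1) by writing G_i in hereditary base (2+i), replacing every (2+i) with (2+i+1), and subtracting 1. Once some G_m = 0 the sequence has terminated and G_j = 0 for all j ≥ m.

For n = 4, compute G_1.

4 —HB2→ 2^2 —bump→ 3^3 = 27 —(−1)→ 26
26 —HB3→ 2·3^2 + 2·3 + 2 —bump→ 2·4^2 + 2·4 + 2 = 42 —(−1)→ 41

26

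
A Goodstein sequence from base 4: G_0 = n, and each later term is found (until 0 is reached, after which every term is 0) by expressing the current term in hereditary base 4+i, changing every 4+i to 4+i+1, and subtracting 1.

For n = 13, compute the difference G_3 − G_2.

1

(0) 13|_4 = 3·4 + 1 ↦ 3·5 + 1|_5 = 16 ⇒ 15
(1) 15|_5 = 3·5 ↦ 3·6|_6 = 18 ⇒ 17
(2) 17|_6 = 2·6 + 5 ↦ 2·7 + 5|_7 = 19 ⇒ 18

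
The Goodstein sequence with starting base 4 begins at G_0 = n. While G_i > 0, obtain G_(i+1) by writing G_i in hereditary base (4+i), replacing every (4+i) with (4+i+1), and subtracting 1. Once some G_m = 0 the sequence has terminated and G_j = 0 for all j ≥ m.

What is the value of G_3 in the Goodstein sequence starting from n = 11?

14

[0] 11 ≡ 2·4 + 3 (base 4). Lift 5: 13. −1: 12.
[1] 12 ≡ 2·5 + 2 (base 5). Lift 6: 14. −1: 13.
[2] 13 ≡ 2·6 + 1 (base 6). Lift 7: 15. −1: 14.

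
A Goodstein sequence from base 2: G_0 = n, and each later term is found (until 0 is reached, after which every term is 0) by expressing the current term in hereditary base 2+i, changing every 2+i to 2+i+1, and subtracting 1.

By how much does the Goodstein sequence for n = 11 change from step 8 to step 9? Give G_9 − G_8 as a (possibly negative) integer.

1927253967715

[0] 11 ≡ 2^(2 + 1) + 2 + 1 (base 2). Lift 3: 85. −1: 84.
[1] 84 ≡ 3^(3 + 1) + 3 (base 3). Lift 4: 1028. −1: 1027.
[2] 1027 ≡ 4^(4 + 1) + 3 (base 4). Lift 5: 15628. −1: 15627.
[3] 15627 ≡ 5^(5 + 1) + 2 (base 5). Lift 6: 279938. −1: 279937.
[4] 279937 ≡ 6^(6 + 1) + 1 (base 6). Lift 7: 5764802. −1: 5764801.
[5] 5764801 ≡ 7^(7 + 1) (base 7). Lift 8: 134217728. −1: 134217727.
[6] 134217727 ≡ 7·8^8 + 7·8^7 + 7·8^6 + 7·8^5 + 7·8^4 + 7·8^3 + 7·8^2 + 7·8 + 7 (base 8). Lift 9: 2749609303. −1: 2749609302.
[7] 2749609302 ≡ 7·9^9 + 7·9^7 + 7·9^6 + 7·9^5 + 7·9^4 + 7·9^3 + 7·9^2 + 7·9 + 6 (base 9). Lift 10: 70077777776. −1: 70077777775.
[8] 70077777775 ≡ 7·10^10 + 7·10^7 + 7·10^6 + 7·10^5 + 7·10^4 + 7·10^3 + 7·10^2 + 7·10 + 5 (base 10). Lift 11: 1997331745491. −1: 1997331745490.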